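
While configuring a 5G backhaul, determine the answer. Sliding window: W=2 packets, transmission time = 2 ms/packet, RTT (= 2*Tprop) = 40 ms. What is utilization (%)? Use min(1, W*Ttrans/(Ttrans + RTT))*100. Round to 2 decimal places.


Given: W = 2, Ttrans = 2 ms, RTT = 40 ms (= 2 * Tprop, Tprop = 20 ms)
Cycle time = Ttrans + RTT = 2 + 40 = 42 ms (first packet sent until its ACK returns)
W * Ttrans = 2 * 2 = 4 ms of sending per cycle
W * Ttrans / (Ttrans + RTT) = 4 / 42 = 0.095238
U = min(1, 0.095238) = 0.095238
U% = 9.52%

9.52


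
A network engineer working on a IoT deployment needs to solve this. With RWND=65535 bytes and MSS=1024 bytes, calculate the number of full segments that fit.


Given: RWND = 65535 bytes, MSS = 1024 bytes
Full segments = floor(RWND / MSS)
Full segments = floor(65535 / 1024)
Full segments = floor(63.999) = 63

63


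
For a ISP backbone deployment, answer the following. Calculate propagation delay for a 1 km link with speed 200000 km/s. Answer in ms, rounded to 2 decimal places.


Given: distance = 1 km, speed = 200000 km/s
Delay = distance / speed = 1 / 200000 seconds
Delay in ms = 1 * 1000 / 200000
Delay = 0.0050 ms
Rounded to 2 dp = 0.01 ms

0.01


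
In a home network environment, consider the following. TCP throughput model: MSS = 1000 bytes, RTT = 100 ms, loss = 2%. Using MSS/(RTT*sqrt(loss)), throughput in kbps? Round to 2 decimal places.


Given: MSS = 1000 bytes, RTT = 100 ms, loss = 2%
RTT in seconds = 100 / 1000 = 0.1
Loss rate = 2% = 0.02
sqrt(loss) = sqrt(0.02) = 0.141421356237
Throughput (bytes/s) = 1000 / (0.1 * 0.141421356237) = 70710.6781
Throughput (kbps) = 70710.6781 * 8 / 1000 = 565.685425 -> 565.69 kbps (2 dp)

565.69


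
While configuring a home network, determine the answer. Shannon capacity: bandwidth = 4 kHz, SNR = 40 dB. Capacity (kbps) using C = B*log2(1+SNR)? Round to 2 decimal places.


Given: B = 4 kHz, SNR = 40 dB
SNR linear = 10^(40/10) = 10000
1 + SNR = 10001
log2(10001) = 13.2878566418
C = 4 * 1000 * 13.2878566418 = 53151.4266 bps
C = 53.151427 kbps -> 53.15 kbps (2 dp)

53.15


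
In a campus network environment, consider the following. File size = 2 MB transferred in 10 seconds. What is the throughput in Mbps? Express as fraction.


Given: file = 2 MB, time = 10 s
File in Mb = 2 * 8 = 16 Mb
Throughput = 16 / 10 Mbps
Throughput = 8/5 Mbps

8/5


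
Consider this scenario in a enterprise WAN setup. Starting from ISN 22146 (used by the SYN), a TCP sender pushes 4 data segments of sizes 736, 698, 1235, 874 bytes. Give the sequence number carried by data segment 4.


The SYN occupies sequence number ISN = 22146, so the first data byte is ISN + 1 = 22147.
SEQ of data segment i = (ISN + 1) + sum of payload sizes of segments 1..i-1.
Segment 1: SEQ = 22147, payload = 736 bytes
Segment 2: SEQ = 22883, payload = 698 bytes
Segment 3: SEQ = 23581, payload = 1235 bytes
Segment 4: SEQ = 24816, payload = 874 bytes
SEQ of segment 4 = 22147 + 736 + 698 + 1235 = 24816

24816


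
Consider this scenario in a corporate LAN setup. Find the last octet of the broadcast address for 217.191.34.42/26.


Given: IP = 217.191.34.42, prefix = /26
Host bits = 32 - 26 = 6
Network last octet = 42 AND mask = 0
Host part size = 2^6 - 1 = 63
Broadcast last octet = 0 OR 63 = 63

63


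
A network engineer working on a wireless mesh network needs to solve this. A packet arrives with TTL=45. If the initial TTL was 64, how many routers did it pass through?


Given: initial TTL = 64, received TTL = 45
Hops = initial TTL - received TTL
Hops = 64 - 45 = 19

19


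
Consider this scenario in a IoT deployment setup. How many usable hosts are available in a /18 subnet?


Given: subnet mask /18
Host bits = 32 - 18 = 14
Total addresses = 2^14 = 16384
Usable hosts = 16384 - 2 (network + broadcast) = 16382

16382


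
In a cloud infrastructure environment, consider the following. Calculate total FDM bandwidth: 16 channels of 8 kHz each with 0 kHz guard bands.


Given: 16 channels, 8 kHz each, guard = 0 kHz
Channel bandwidth = 16 * 8 = 128 kHz
Guard bands = 15 gaps * 0 kHz = 0 kHz
Total = 128 + 0 = 128 kHz

128


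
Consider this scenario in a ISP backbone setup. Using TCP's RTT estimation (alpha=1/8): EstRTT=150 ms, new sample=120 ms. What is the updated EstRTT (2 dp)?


Given: EstRTT = 150 ms, SampleRTT = 120 ms, alpha = 1/8
New EstRTT = (1 - alpha) * EstRTT + alpha * SampleRTT
(7/8) * 150 = 131.25
(1/8) * 120 = 15
New EstRTT = 131.25 + 15 = 146.25 ms -> 146.25 ms (2 dp)

146.25


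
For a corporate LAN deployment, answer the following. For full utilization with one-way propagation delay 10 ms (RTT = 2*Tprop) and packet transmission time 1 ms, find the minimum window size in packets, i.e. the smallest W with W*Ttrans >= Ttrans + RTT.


Given: Ttrans = 1 ms, RTT = 20 ms (= 2 * Tprop, Tprop = 10 ms)
Time until first ACK returns = Ttrans + RTT = 1 + 20 = 21 ms
Need W * Ttrans >= Ttrans + RTT  ->  W >= (Ttrans + RTT) / Ttrans
(Ttrans + RTT) / Ttrans = 21 / 1 = 21
W_min = ceil(21) = 21

21


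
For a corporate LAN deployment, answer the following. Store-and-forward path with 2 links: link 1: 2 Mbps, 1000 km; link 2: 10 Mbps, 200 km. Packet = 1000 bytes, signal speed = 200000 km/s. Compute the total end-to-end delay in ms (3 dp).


Packet = 1000 bytes = 8000 bits. Store-and-forward: sum (t_trans + t_prop) per link.
Link 1: t_trans = 8000/(2*10^6) s = 4.0000 ms; t_prop = 1000/200000 s = 5.0000 ms; subtotal = 9.0000 ms
Link 2: t_trans = 8000/(10*10^6) s = 0.8000 ms; t_prop = 200/200000 s = 1.0000 ms; subtotal = 1.8000 ms
End-to-end = 9.0000 + 1.8000 = 10.8000 ms -> 10.800 ms (3 dp)

10.800


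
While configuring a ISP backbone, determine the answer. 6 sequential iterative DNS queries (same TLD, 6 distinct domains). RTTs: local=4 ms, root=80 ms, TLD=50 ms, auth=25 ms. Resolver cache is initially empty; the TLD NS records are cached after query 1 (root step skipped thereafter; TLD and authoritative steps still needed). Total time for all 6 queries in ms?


Lookup 1 (cold cache): local + root + TLD + auth = 4 + 80 + 50 + 25 = 159 ms
Lookups 2..6 (TLD NS cached -> skip root; new domain -> still ask TLD and auth): local + TLD + auth = 4 + 50 + 25 = 79 ms each
Remaining 5 lookups: 5 * 79 = 395 ms
Total = 159 + 395 = 554 ms

554


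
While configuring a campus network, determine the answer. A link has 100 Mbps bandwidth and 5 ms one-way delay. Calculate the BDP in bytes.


Given: bandwidth = 100 Mbps, delay = 5 ms
BDP in bits = 100 * 10^6 * 5 / 1000
BDP in bits = 500000
BDP in bytes = 500000 / 8 = 62500

62500


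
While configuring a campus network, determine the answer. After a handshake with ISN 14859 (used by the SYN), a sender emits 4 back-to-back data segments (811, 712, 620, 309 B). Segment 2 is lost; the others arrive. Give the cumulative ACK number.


SYN uses sequence number 14859; first data byte = ISN + 1 = 14860.
Segment 1: SEQ = 14860, len = 811 B, covers [14860, 15670]
Segment 2: SEQ = 15671, len = 712 B, covers [15671, 16382] [LOST]
Segment 3: SEQ = 16383, len = 620 B, covers [16383, 17002]
Segment 4: SEQ = 17003, len = 309 B, covers [17003, 17311]
In-order data received: bytes [14860, 15670] (segments 1..1).
Segment 2 missing -> gap begins at byte 15671; later segments buffered out of order.
Cumulative ACK = next expected in-order byte = 14860 + 811 = 15671

15671


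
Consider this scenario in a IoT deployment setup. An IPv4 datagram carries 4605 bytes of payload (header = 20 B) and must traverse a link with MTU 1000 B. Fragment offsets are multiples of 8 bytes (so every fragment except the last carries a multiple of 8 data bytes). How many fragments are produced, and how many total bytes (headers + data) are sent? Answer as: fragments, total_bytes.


Max data per non-final fragment = floor((MTU - header)/8)*8 = floor((1000 - 20)/8)*8 = floor(980/8)*8 = 976 B
Final fragment needs no 8-byte alignment: it can carry up to MTU - header = 980 B
Non-final fragments needed = ceil((payload - 980) / 976) = ceil(3625/976) = ceil(3.7141) = 4
Number of fragments = 4 + 1 = 5
Fragment sizes (data): 4 * 976 B + 701 B (last, 701 <= 980 OK)
Total bytes sent = payload + n_frags * header = 4605 + 5*20 = 4605 + 100 = 4705 B

5, 4705


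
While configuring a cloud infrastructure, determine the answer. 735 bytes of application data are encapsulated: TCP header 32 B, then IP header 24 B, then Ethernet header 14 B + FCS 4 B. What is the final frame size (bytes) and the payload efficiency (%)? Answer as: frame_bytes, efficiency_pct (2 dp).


TCP segment = 735 + 32 = 767 B
IP packet = 767 + 24 = 791 B
Ethernet frame = 791 + 14 + 4 = 809 B
Efficiency = app / frame = 735 / 809 = 0.908529 = 90.8529% -> 90.85% (2 dp)

809, 90.85


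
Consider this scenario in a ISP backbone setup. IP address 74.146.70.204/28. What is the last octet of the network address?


Given: IP = 74.146.70.204, prefix = /28
Subnet mask = 255.255.255.240
Last octet of IP: 204
Last octet of mask: 240
Network last octet = 204 AND 240 = 192

192


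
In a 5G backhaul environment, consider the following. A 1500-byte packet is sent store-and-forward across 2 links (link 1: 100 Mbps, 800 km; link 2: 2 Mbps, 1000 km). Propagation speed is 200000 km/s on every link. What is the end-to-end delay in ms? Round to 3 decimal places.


Packet = 1500 bytes = 12000 bits. Store-and-forward: sum (t_trans + t_prop) per link.
Link 1: t_trans = 12000/(100*10^6) s = 0.1200 ms; t_prop = 800/200000 s = 4.0000 ms; subtotal = 4.1200 ms
Link 2: t_trans = 12000/(2*10^6) s = 6.0000 ms; t_prop = 1000/200000 s = 5.0000 ms; subtotal = 11.0000 ms
End-to-end = 4.1200 + 11.0000 = 15.1200 ms -> 15.120 ms (3 dp)

15.120


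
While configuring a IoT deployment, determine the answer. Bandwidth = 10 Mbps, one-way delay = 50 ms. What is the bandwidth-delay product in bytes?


Given: bandwidth = 10 Mbps, delay = 50 ms
BDP in bits = 10 * 10^6 * 50 / 1000
BDP in bits = 500000
BDP in bytes = 500000 / 8 = 62500

62500


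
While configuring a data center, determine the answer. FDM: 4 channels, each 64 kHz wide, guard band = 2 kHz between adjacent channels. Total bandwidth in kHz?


Given: 4 channels, 64 kHz each, guard = 2 kHz
Channel bandwidth = 4 * 64 = 256 kHz
Guard bands = 3 gaps * 2 kHz = 6 kHz
Total = 256 + 6 = 262 kHz

262


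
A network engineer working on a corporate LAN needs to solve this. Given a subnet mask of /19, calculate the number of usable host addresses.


Given: subnet mask /19
Host bits = 32 - 19 = 13
Total addresses = 2^13 = 8192
Usable hosts = 8192 - 2 (network + broadcast) = 8190

8190


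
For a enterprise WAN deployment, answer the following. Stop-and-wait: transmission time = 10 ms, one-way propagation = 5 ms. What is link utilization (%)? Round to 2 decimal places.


Given: Ttrans = 10 ms, Tprop = 5 ms
RTT = 2 * Tprop = 2 * 5 = 10 ms
U = Ttrans / (Ttrans + RTT)
U = 10 / (10 + 10)
U = 10 / 20 = 0.5
U% = 50.00%

50.00


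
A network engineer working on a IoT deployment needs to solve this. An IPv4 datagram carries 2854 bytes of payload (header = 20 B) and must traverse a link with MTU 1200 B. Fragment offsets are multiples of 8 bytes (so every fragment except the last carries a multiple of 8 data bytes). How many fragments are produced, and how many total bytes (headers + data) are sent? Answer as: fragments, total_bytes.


Max data per non-final fragment = floor((MTU - header)/8)*8 = floor((1200 - 20)/8)*8 = floor(1180/8)*8 = 1176 B
Final fragment needs no 8-byte alignment: it can carry up to MTU - header = 1180 B
Non-final fragments needed = ceil((payload - 1180) / 1176) = ceil(1674/1176) = ceil(1.4235) = 2
Number of fragments = 2 + 1 = 3
Fragment sizes (data): 2 * 1176 B + 502 B (last, 502 <= 1180 OK)
Total bytes sent = payload + n_frags * header = 2854 + 3*20 = 2854 + 60 = 2914 B

3, 2914


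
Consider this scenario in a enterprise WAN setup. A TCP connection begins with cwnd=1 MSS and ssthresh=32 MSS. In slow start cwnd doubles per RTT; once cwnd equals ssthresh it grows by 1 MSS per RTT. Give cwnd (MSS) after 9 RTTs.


RTT 0: cwnd = 1 MSS (initial)
RTT 1: cwnd = 2 MSS (slow start, doubled)
RTT 2: cwnd = 4 MSS (slow start, doubled)
RTT 3: cwnd = 8 MSS (slow start, doubled)
RTT 4: cwnd = 16 MSS (slow start, doubled)
RTT 5: cwnd = 32 MSS (slow start, doubled)
RTT 6: cwnd = 33 MSS (congestion avoidance, +1)
RTT 7: cwnd = 34 MSS (congestion avoidance, +1)
RTT 8: cwnd = 35 MSS (congestion avoidance, +1)
RTT 9: cwnd = 36 MSS (congestion avoidance, +1)

36


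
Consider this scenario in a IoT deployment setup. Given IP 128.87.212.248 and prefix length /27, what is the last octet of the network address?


Given: IP = 128.87.212.248, prefix = /27
Subnet mask = 255.255.255.224
Last octet of IP: 248
Last octet of mask: 224
Network last octet = 248 AND 224 = 224

224


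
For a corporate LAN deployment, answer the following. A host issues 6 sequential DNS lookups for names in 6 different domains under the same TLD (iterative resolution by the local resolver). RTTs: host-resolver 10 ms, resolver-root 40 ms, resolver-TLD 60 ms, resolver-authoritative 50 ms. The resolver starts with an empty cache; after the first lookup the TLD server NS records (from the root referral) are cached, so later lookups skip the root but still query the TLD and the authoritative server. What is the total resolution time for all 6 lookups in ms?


Lookup 1 (cold cache): local + root + TLD + auth = 10 + 40 + 60 + 50 = 160 ms
Lookups 2..6 (TLD NS cached -> skip root; new domain -> still ask TLD and auth): local + TLD + auth = 10 + 60 + 50 = 120 ms each
Remaining 5 lookups: 5 * 120 = 600 ms
Total = 160 + 600 = 760 ms

760


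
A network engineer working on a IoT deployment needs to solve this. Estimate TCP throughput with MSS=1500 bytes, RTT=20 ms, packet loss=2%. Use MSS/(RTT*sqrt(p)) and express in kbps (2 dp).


Given: MSS = 1500 bytes, RTT = 20 ms, loss = 2%
RTT in seconds = 20 / 1000 = 0.02
Loss rate = 2% = 0.02
sqrt(loss) = sqrt(0.02) = 0.141421356237
Throughput (bytes/s) = 1500 / (0.02 * 0.141421356237) = 530330.0859
Throughput (kbps) = 530330.0859 * 8 / 1000 = 4242.640687 -> 4242.64 kbps (2 dp)

4242.64


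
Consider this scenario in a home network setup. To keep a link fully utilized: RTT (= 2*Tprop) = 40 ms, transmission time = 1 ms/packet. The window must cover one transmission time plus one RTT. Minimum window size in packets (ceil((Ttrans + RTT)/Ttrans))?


Given: Ttrans = 1 ms, RTT = 40 ms (= 2 * Tprop, Tprop = 20 ms)
Time until first ACK returns = Ttrans + RTT = 1 + 40 = 41 ms
Need W * Ttrans >= Ttrans + RTT  ->  W >= (Ttrans + RTT) / Ttrans
(Ttrans + RTT) / Ttrans = 41 / 1 = 41
W_min = ceil(41) = 41

41


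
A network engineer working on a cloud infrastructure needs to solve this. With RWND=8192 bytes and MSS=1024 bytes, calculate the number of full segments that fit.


Given: RWND = 8192 bytes, MSS = 1024 bytes
Full segments = floor(RWND / MSS)
Full segments = floor(8192 / 1024)
Full segments = floor(8.0) = 8

8


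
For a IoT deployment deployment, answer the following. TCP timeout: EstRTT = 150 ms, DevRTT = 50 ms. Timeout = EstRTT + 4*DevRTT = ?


Given: EstRTT = 150 ms, DevRTT = 50 ms
Timeout = EstRTT + 4 * DevRTT
4 * DevRTT = 4 * 50 = 200
Timeout = 150 + 200 = 350 ms

350


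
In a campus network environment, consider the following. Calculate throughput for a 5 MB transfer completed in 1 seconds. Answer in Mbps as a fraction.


Given: file = 5 MB, time = 1 s
File in Mb = 5 * 8 = 40 Mb
Throughput = 40 / 1 Mbps
Throughput = 40 Mbps

40


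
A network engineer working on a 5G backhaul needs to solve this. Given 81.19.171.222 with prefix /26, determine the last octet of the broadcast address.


Given: IP = 81.19.171.222, prefix = /26
Host bits = 32 - 26 = 6
Network last octet = 222 AND mask = 192
Host part size = 2^6 - 1 = 63
Broadcast last octet = 192 OR 63 = 255

255


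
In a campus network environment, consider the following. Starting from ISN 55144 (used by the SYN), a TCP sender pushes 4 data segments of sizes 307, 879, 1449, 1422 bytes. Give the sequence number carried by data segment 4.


The SYN occupies sequence number ISN = 55144, so the first data byte is ISN + 1 = 55145.
SEQ of data segment i = (ISN + 1) + sum of payload sizes of segments 1..i-1.
Segment 1: SEQ = 55145, payload = 307 bytes
Segment 2: SEQ = 55452, payload = 879 bytes
Segment 3: SEQ = 56331, payload = 1449 bytes
Segment 4: SEQ = 57780, payload = 1422 bytes
SEQ of segment 4 = 55145 + 307 + 879 + 1449 = 57780

57780


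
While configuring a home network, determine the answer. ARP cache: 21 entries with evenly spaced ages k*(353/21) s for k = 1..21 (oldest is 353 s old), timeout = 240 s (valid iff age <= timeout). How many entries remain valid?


Ages are k * 353/21 s for k = 1..21 (spacing = 16.8095 s).
Entry k is valid iff k * 353/21 <= 240 iff k <= 21 * 240 / 353 = 14.2776
n_valid = floor(14.2776) = 14
(n_stale = 21 - 14 = 7)

14


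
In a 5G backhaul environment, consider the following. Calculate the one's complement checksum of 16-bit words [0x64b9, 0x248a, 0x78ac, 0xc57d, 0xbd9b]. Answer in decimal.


Given words: [0x64b9, 0x248a, 0x78ac, 0xc57d, 0xbd9b]
Step 1: Sum all words
Raw sum = 25785 + 9354 + 30892 + 50557 + 48539 = 165127
Step 2: Fold carry: (34055 + 2) = 34057
One's complement = ~34057 & 0xFFFF = 31478

31478


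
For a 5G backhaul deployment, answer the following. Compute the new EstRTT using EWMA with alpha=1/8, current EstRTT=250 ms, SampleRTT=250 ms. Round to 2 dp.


Given: EstRTT = 250 ms, SampleRTT = 250 ms, alpha = 1/8
New EstRTT = (1 - alpha) * EstRTT + alpha * SampleRTT
(7/8) * 250 = 218.75
(1/8) * 250 = 31.25
New EstRTT = 218.75 + 31.25 = 250 ms -> 250.00 ms (2 dp)

250.00


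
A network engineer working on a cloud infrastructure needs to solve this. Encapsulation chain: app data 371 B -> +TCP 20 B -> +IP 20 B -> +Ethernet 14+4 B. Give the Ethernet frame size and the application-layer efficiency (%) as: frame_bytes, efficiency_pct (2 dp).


TCP segment = 371 + 20 = 391 B
IP packet = 391 + 20 = 411 B
Ethernet frame = 411 + 14 + 4 = 429 B
Efficiency = app / frame = 371 / 429 = 0.864802 = 86.4802% -> 86.48% (2 dp)

429, 86.48


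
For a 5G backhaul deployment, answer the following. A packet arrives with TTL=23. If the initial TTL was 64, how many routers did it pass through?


Given: initial TTL = 64, received TTL = 23
Hops = initial TTL - received TTL
Hops = 64 - 23 = 41

41


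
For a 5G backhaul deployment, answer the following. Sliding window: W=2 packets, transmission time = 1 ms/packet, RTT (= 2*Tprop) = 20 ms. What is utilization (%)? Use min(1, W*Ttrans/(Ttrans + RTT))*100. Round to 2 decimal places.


Given: W = 2, Ttrans = 1 ms, RTT = 20 ms (= 2 * Tprop, Tprop = 10 ms)
Cycle time = Ttrans + RTT = 1 + 20 = 21 ms (first packet sent until its ACK returns)
W * Ttrans = 2 * 1 = 2 ms of sending per cycle
W * Ttrans / (Ttrans + RTT) = 2 / 21 = 0.095238
U = min(1, 0.095238) = 0.095238
U% = 9.52%

9.52


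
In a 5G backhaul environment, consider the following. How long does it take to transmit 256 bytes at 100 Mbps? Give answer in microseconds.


Given: packet = 256 bytes, bandwidth = 100 Mbps
Packet in bits = 256 * 8 = 2048 bits
Bandwidth = 100 * 10^6 = 100000000 bps
Time = 2048 / 100000000 seconds
Time in us = 2048 * 10^6 / 100000000 = 20.48

20.48


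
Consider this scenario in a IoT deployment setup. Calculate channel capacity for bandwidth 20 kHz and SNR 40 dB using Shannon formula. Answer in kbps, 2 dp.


Given: B = 20 kHz, SNR = 40 dB
SNR linear = 10^(40/10) = 10000
1 + SNR = 10001
log2(10001) = 13.2878566418
C = 20 * 1000 * 13.2878566418 = 265757.1328 bps
C = 265.757133 kbps -> 265.76 kbps (2 dp)

265.76


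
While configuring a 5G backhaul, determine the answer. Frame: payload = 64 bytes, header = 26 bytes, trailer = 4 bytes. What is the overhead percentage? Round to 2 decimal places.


Given: payload = 64 B, header = 26 B, trailer = 4 B
Overhead bytes = header + trailer = 26 + 4 = 30
Total frame = payload + overhead = 64 + 30 = 94
Overhead % = 30 / 94 * 100 = 31.9149% -> 31.91% (2 dp)

31.91


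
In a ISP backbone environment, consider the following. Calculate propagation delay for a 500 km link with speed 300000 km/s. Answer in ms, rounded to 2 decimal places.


Given: distance = 500 km, speed = 300000 km/s
Delay = distance / speed = 500 / 300000 seconds
Delay in ms = 500 * 1000 / 300000
Delay = 1.6667 ms
Rounded to 2 dp = 1.67 ms

1.67


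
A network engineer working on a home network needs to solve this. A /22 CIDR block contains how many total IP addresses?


Given: CIDR prefix /22
Host bits = 32 - 22 = 10
Total addresses = 2^10 = 1024

1024


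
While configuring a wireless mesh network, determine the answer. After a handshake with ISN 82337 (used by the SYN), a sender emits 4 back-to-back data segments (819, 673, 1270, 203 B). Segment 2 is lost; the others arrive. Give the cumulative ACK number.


SYN uses sequence number 82337; first data byte = ISN + 1 = 82338.
Segment 1: SEQ = 82338, len = 819 B, covers [82338, 83156]
Segment 2: SEQ = 83157, len = 673 B, covers [83157, 83829] [LOST]
Segment 3: SEQ = 83830, len = 1270 B, covers [83830, 85099]
Segment 4: SEQ = 85100, len = 203 B, covers [85100, 85302]
In-order data received: bytes [82338, 83156] (segments 1..1).
Segment 2 missing -> gap begins at byte 83157; later segments buffered out of order.
Cumulative ACK = next expected in-order byte = 82338 + 819 = 83157

83157


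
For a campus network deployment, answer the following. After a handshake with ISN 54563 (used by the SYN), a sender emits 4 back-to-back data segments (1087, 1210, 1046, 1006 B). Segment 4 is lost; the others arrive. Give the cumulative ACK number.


SYN uses sequence number 54563; first data byte = ISN + 1 = 54564.
Segment 1: SEQ = 54564, len = 1087 B, covers [54564, 55650]
Segment 2: SEQ = 55651, len = 1210 B, covers [55651, 56860]
Segment 3: SEQ = 56861, len = 1046 B, covers [56861, 57906]
Segment 4: SEQ = 57907, len = 1006 B, covers [57907, 58912] [LOST]
In-order data received: bytes [54564, 57906] (segments 1..3).
Segment 4 missing -> gap begins at byte 57907.
Cumulative ACK = next expected in-order byte = 54564 + 1087 + 1210 + 1046 = 57907

57907


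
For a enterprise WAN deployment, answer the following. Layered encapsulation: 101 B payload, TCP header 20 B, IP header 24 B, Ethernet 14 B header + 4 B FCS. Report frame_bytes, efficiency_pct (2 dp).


TCP segment = 101 + 20 = 121 B
IP packet = 121 + 24 = 145 B
Ethernet frame = 145 + 14 + 4 = 163 B
Efficiency = app / frame = 101 / 163 = 0.619632 = 61.9632% -> 61.96% (2 dp)

163, 61.96


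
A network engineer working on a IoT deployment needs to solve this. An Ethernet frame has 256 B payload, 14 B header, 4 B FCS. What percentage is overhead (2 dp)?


Given: payload = 256 B, header = 14 B, trailer = 4 B
Overhead bytes = header + trailer = 14 + 4 = 18
Total frame = payload + overhead = 256 + 18 = 274
Overhead % = 18 / 274 * 100 = 6.5693% -> 6.57% (2 dp)

6.57


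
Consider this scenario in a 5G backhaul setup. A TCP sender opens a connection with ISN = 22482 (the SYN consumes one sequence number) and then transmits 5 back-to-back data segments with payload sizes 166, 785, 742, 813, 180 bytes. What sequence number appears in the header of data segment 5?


The SYN occupies sequence number ISN = 22482, so the first data byte is ISN + 1 = 22483.
SEQ of data segment i = (ISN + 1) + sum of payload sizes of segments 1..i-1.
Segment 1: SEQ = 22483, payload = 166 bytes
Segment 2: SEQ = 22649, payload = 785 bytes
Segment 3: SEQ = 23434, payload = 742 bytes
Segment 4: SEQ = 24176, payload = 813 bytes
Segment 5: SEQ = 24989, payload = 180 bytes
SEQ of segment 5 = 22483 + 166 + 785 + 742 + 813 = 24989

24989


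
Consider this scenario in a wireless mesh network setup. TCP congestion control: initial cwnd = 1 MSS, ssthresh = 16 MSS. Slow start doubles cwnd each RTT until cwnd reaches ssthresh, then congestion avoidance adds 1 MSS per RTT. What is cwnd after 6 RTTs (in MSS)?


RTT 0: cwnd = 1 MSS (initial)
RTT 1: cwnd = 2 MSS (slow start, doubled)
RTT 2: cwnd = 4 MSS (slow start, doubled)
RTT 3: cwnd = 8 MSS (slow start, doubled)
RTT 4: cwnd = 16 MSS (slow start, doubled)
RTT 5: cwnd = 17 MSS (congestion avoidance, +1)
RTT 6: cwnd = 18 MSS (congestion avoidance, +1)

18


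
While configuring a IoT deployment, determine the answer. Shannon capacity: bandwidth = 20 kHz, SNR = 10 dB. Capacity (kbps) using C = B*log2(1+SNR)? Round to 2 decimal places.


Given: B = 20 kHz, SNR = 10 dB
SNR linear = 10^(10/10) = 10
1 + SNR = 11
log2(11) = 3.4594316186
C = 20 * 1000 * 3.4594316186 = 69188.6324 bps
C = 69.188632 kbps -> 69.19 kbps (2 dp)

69.19


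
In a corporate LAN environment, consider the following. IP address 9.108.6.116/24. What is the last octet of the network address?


Given: IP = 9.108.6.116, prefix = /24
Subnet mask = 255.255.255.0
Last octet of IP: 116
Last octet of mask: 0
Network last octet = 116 AND 0 = 0

0


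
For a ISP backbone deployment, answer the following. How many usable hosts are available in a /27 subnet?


Given: subnet mask /27
Host bits = 32 - 27 = 5
Total addresses = 2^5 = 32
Usable hosts = 32 - 2 (network + broadcast) = 30

30


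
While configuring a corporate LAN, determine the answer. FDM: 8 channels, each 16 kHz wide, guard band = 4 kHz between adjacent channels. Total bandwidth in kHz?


Given: 8 channels, 16 kHz each, guard = 4 kHz
Channel bandwidth = 8 * 16 = 128 kHz
Guard bands = 7 gaps * 4 kHz = 28 kHz
Total = 128 + 28 = 156 kHz

156


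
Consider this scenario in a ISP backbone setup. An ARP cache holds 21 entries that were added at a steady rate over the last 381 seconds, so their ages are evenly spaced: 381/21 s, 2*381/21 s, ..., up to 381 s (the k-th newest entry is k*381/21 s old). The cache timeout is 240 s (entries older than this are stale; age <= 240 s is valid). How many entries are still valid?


Ages are k * 381/21 s for k = 1..21 (spacing = 18.1429 s).
Entry k is valid iff k * 381/21 <= 240 iff k <= 21 * 240 / 381 = 13.2283
n_valid = floor(13.2283) = 13
(n_stale = 21 - 13 = 8)

13


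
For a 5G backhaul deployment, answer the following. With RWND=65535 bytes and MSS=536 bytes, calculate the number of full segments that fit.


Given: RWND = 65535 bytes, MSS = 536 bytes
Full segments = floor(RWND / MSS)
Full segments = floor(65535 / 536)
Full segments = floor(122.2668) = 122

122


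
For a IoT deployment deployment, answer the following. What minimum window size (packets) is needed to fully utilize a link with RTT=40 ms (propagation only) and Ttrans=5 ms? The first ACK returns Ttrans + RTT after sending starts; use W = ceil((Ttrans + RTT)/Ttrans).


Given: Ttrans = 5 ms, RTT = 40 ms (= 2 * Tprop, Tprop = 20 ms)
Time until first ACK returns = Ttrans + RTT = 5 + 40 = 45 ms
Need W * Ttrans >= Ttrans + RTT  ->  W >= (Ttrans + RTT) / Ttrans
(Ttrans + RTT) / Ttrans = 45 / 5 = 9
W_min = ceil(9) = 9

9


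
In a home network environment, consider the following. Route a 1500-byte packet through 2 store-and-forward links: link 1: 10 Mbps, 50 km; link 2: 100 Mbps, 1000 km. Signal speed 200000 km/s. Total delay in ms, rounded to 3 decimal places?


Packet = 1500 bytes = 12000 bits. Store-and-forward: sum (t_trans + t_prop) per link.
Link 1: t_trans = 12000/(10*10^6) s = 1.2000 ms; t_prop = 50/200000 s = 0.2500 ms; subtotal = 1.4500 ms
Link 2: t_trans = 12000/(100*10^6) s = 0.1200 ms; t_prop = 1000/200000 s = 5.0000 ms; subtotal = 5.1200 ms
End-to-end = 1.4500 + 5.1200 = 6.5700 ms -> 6.570 ms (3 dp)

6.570


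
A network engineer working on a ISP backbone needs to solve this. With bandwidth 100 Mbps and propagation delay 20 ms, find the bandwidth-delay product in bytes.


Given: bandwidth = 100 Mbps, delay = 20 ms
BDP in bits = 100 * 10^6 * 20 / 1000
BDP in bits = 2000000
BDP in bytes = 2000000 / 8 = 250000

250000


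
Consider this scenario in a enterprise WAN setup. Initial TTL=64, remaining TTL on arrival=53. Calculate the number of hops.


Given: initial TTL = 64, received TTL = 53
Hops = initial TTL - received TTL
Hops = 64 - 53 = 11

11


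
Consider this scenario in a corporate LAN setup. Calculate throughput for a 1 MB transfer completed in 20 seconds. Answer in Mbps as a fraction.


Given: file = 1 MB, time = 20 s
File in Mb = 1 * 8 = 8 Mb
Throughput = 8 / 20 Mbps
Throughput = 2/5 Mbps

2/5


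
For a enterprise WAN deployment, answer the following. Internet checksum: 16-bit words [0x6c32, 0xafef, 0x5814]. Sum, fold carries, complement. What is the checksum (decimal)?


Given words: [0x6c32, 0xafef, 0x5814]
Step 1: Sum all words
Raw sum = 27698 + 45039 + 22548 = 95285
Step 2: Fold carry: (29749 + 1) = 29750
One's complement = ~29750 & 0xFFFF = 35785

35785


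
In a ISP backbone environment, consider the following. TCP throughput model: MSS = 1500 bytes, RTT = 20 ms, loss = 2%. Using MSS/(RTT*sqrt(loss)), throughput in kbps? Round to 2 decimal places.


Given: MSS = 1500 bytes, RTT = 20 ms, loss = 2%
RTT in seconds = 20 / 1000 = 0.02
Loss rate = 2% = 0.02
sqrt(loss) = sqrt(0.02) = 0.141421356237
Throughput (bytes/s) = 1500 / (0.02 * 0.141421356237) = 530330.0859
Throughput (kbps) = 530330.0859 * 8 / 1000 = 4242.640687 -> 4242.64 kbps (2 dp)

4242.64


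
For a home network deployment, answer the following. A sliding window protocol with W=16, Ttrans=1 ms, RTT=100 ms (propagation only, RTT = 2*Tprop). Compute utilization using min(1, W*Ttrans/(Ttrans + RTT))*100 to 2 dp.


Given: W = 16, Ttrans = 1 ms, RTT = 100 ms (= 2 * Tprop, Tprop = 50 ms)
Cycle time = Ttrans + RTT = 1 + 100 = 101 ms (first packet sent until its ACK returns)
W * Ttrans = 16 * 1 = 16 ms of sending per cycle
W * Ttrans / (Ttrans + RTT) = 16 / 101 = 0.158416
U = min(1, 0.158416) = 0.158416
U% = 15.84%

15.84


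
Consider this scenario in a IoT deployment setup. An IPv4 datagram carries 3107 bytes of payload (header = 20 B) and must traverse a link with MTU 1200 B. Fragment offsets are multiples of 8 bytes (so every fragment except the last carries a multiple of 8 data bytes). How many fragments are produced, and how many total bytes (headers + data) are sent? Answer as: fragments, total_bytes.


Max data per non-final fragment = floor((MTU - header)/8)*8 = floor((1200 - 20)/8)*8 = floor(1180/8)*8 = 1176 B
Final fragment needs no 8-byte alignment: it can carry up to MTU - header = 1180 B
Non-final fragments needed = ceil((payload - 1180) / 1176) = ceil(1927/1176) = ceil(1.6386) = 2
Number of fragments = 2 + 1 = 3
Fragment sizes (data): 2 * 1176 B + 755 B (last, 755 <= 1180 OK)
Total bytes sent = payload + n_frags * header = 3107 + 3*20 = 3107 + 60 = 3167 B

3, 3167


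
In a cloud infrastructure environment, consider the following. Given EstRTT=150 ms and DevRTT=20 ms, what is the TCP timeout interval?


Given: EstRTT = 150 ms, DevRTT = 20 ms
Timeout = EstRTT + 4 * DevRTT
4 * DevRTT = 4 * 20 = 80
Timeout = 150 + 80 = 230 ms

230


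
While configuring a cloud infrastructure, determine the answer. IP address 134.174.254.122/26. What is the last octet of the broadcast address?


Given: IP = 134.174.254.122, prefix = /26
Host bits = 32 - 26 = 6
Network last octet = 122 AND mask = 64
Host part size = 2^6 - 1 = 63
Broadcast last octet = 64 OR 63 = 127

127


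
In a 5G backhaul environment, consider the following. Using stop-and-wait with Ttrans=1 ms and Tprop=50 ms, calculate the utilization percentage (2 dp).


Given: Ttrans = 1 ms, Tprop = 50 ms
RTT = 2 * Tprop = 2 * 50 = 100 ms
U = Ttrans / (Ttrans + RTT)
U = 1 / (1 + 100)
U = 1 / 101 = 0.009901
U% = 0.99%

0.99


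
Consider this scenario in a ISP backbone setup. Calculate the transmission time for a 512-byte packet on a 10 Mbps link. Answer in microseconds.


Given: packet = 512 bytes, bandwidth = 10 Mbps
Packet in bits = 512 * 8 = 4096 bits
Bandwidth = 10 * 10^6 = 10000000 bps
Time = 4096 / 10000000 seconds
Time in us = 4096 * 10^6 / 10000000 = 409.6

409.6


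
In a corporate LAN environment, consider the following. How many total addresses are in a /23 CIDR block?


Given: CIDR prefix /23
Host bits = 32 - 23 = 9
Total addresses = 2^9 = 512

512


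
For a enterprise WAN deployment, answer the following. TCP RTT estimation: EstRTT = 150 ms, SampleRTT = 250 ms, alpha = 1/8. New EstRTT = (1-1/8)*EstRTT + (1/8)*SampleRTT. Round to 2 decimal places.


Given: EstRTT = 150 ms, SampleRTT = 250 ms, alpha = 1/8
New EstRTT = (1 - alpha) * EstRTT + alpha * SampleRTT
(7/8) * 150 = 131.25
(1/8) * 250 = 31.25
New EstRTT = 131.25 + 31.25 = 162.5 ms -> 162.50 ms (2 dp)

162.50


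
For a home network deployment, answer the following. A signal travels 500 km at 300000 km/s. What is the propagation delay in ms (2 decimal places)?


Given: distance = 500 km, speed = 300000 km/s
Delay = distance / speed = 500 / 300000 seconds
Delay in ms = 500 * 1000 / 300000
Delay = 1.6667 ms
Rounded to 2 dp = 1.67 ms

1.67


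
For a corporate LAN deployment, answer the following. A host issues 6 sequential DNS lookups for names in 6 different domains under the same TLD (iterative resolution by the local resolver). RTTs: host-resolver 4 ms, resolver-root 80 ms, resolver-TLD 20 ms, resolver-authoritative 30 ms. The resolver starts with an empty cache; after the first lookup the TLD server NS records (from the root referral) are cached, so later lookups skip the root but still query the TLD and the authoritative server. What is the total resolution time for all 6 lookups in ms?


Lookup 1 (cold cache): local + root + TLD + auth = 4 + 80 + 20 + 30 = 134 ms
Lookups 2..6 (TLD NS cached -> skip root; new domain -> still ask TLD and auth): local + TLD + auth = 4 + 20 + 30 = 54 ms each
Remaining 5 lookups: 5 * 54 = 270 ms
Total = 134 + 270 = 404 ms

404


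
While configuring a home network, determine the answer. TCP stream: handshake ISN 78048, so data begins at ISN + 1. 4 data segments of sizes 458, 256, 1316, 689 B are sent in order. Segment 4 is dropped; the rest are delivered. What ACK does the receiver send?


SYN uses sequence number 78048; first data byte = ISN + 1 = 78049.
Segment 1: SEQ = 78049, len = 458 B, covers [78049, 78506]
Segment 2: SEQ = 78507, len = 256 B, covers [78507, 78762]
Segment 3: SEQ = 78763, len = 1316 B, covers [78763, 80078]
Segment 4: SEQ = 80079, len = 689 B, covers [80079, 80767] [LOST]
In-order data received: bytes [78049, 80078] (segments 1..3).
Segment 4 missing -> gap begins at byte 80079.
Cumulative ACK = next expected in-order byte = 78049 + 458 + 256 + 1316 = 80079

80079


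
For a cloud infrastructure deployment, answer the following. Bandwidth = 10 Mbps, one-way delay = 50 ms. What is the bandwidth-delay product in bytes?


Given: bandwidth = 10 Mbps, delay = 50 ms
BDP in bits = 10 * 10^6 * 50 / 1000
BDP in bits = 500000
BDP in bytes = 500000 / 8 = 62500

62500


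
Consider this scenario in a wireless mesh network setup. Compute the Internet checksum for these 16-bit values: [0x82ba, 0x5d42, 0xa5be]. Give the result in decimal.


Given words: [0x82ba, 0x5d42, 0xa5be]
Step 1: Sum all words
Raw sum = 33466 + 23874 + 42430 = 99770
Step 2: Fold carry: (34234 + 1) = 34235
One's complement = ~34235 & 0xFFFF = 31300

31300


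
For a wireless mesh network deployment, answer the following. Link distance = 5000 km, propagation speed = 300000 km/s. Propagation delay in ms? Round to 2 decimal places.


Given: distance = 5000 km, speed = 300000 km/s
Delay = distance / speed = 5000 / 300000 seconds
Delay in ms = 5000 * 1000 / 300000
Delay = 16.6667 ms
Rounded to 2 dp = 16.67 ms

16.67


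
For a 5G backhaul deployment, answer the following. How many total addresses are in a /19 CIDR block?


Given: CIDR prefix /19
Host bits = 32 - 19 = 13
Total addresses = 2^13 = 8192

8192


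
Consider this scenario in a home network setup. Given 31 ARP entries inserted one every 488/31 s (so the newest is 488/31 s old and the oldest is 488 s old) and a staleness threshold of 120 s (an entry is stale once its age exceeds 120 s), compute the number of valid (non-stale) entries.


Ages are k * 488/31 s for k = 1..31 (spacing = 15.7419 s).
Entry k is valid iff k * 488/31 <= 120 iff k <= 31 * 120 / 488 = 7.6230
n_valid = floor(7.6230) = 7
(n_stale = 31 - 7 = 24)

7


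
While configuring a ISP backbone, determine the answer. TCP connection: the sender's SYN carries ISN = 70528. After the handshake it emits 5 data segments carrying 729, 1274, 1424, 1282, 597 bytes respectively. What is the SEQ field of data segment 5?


The SYN occupies sequence number ISN = 70528, so the first data byte is ISN + 1 = 70529.
SEQ of data segment i = (ISN + 1) + sum of payload sizes of segments 1..i-1.
Segment 1: SEQ = 70529, payload = 729 bytes
Segment 2: SEQ = 71258, payload = 1274 bytes
Segment 3: SEQ = 72532, payload = 1424 bytes
Segment 4: SEQ = 73956, payload = 1282 bytes
Segment 5: SEQ = 75238, payload = 597 bytes
SEQ of segment 5 = 70529 + 729 + 1274 + 1424 + 1282 = 75238

75238


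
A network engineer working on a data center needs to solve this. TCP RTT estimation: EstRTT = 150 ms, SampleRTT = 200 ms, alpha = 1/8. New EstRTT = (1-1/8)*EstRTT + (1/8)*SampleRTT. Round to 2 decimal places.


Given: EstRTT = 150 ms, SampleRTT = 200 ms, alpha = 1/8
New EstRTT = (1 - alpha) * EstRTT + alpha * SampleRTT
(7/8) * 150 = 131.25
(1/8) * 200 = 25
New EstRTT = 131.25 + 25 = 156.25 ms -> 156.25 ms (2 dp)

156.25


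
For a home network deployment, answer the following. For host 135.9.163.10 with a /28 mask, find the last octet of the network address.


Given: IP = 135.9.163.10, prefix = /28
Subnet mask = 255.255.255.240
Last octet of IP: 10
Last octet of mask: 240
Network last octet = 10 AND 240 = 0

0


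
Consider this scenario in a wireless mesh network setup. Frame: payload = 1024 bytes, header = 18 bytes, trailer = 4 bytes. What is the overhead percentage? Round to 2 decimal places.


Given: payload = 1024 B, header = 18 B, trailer = 4 B
Overhead bytes = header + trailer = 18 + 4 = 22
Total frame = payload + overhead = 1024 + 22 = 1046
Overhead % = 22 / 1046 * 100 = 2.1033% -> 2.10% (2 dp)

2.10


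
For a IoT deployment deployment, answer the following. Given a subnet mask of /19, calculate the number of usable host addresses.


Given: subnet mask /19
Host bits = 32 - 19 = 13
Total addresses = 2^13 = 8192
Usable hosts = 8192 - 2 (network + broadcast) = 8190

8190


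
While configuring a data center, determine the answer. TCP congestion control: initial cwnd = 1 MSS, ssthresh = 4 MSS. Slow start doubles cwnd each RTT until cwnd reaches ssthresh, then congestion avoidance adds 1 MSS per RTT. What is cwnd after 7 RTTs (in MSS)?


RTT 0: cwnd = 1 MSS (initial)
RTT 1: cwnd = 2 MSS (slow start, doubled)
RTT 2: cwnd = 4 MSS (slow start, doubled)
RTT 3: cwnd = 5 MSS (congestion avoidance, +1)
RTT 4: cwnd = 6 MSS (congestion avoidance, +1)
RTT 5: cwnd = 7 MSS (congestion avoidance, +1)
RTT 6: cwnd = 8 MSS (congestion avoidance, +1)
RTT 7: cwnd = 9 MSS (congestion avoidance, +1)

9


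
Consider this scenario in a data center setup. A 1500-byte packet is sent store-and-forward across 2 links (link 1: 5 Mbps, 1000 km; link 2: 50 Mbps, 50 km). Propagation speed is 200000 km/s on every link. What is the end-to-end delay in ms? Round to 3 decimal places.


Packet = 1500 bytes = 12000 bits. Store-and-forward: sum (t_trans + t_prop) per link.
Link 1: t_trans = 12000/(5*10^6) s = 2.4000 ms; t_prop = 1000/200000 s = 5.0000 ms; subtotal = 7.4000 ms
Link 2: t_trans = 12000/(50*10^6) s = 0.2400 ms; t_prop = 50/200000 s = 0.2500 ms; subtotal = 0.4900 ms
End-to-end = 7.4000 + 0.4900 = 7.8900 ms -> 7.890 ms (3 dp)

7.890


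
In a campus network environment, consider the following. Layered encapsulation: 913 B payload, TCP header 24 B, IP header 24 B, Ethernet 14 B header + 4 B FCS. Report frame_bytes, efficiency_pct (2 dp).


TCP segment = 913 + 24 = 937 B
IP packet = 937 + 24 = 961 B
Ethernet frame = 961 + 14 + 4 = 979 B
Efficiency = app / frame = 913 / 979 = 0.932584 = 93.2584% -> 93.26% (2 dp)

979, 93.26
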